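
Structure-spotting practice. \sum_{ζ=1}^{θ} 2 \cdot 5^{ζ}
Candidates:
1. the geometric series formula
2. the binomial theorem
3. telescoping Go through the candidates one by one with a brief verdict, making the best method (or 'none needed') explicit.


Diagnosis: the geometric series formula — term-over-term division gives 5 every time — index-free ratio, geometric sum formula applies.
- the geometric series formula: applicable, and directly so.
- the binomial theorem — there is no sum-raised-to-a-power identity hiding in these terms.
- telescoping: the terms as presented offer no neighboring cancellation — a telescoping rewrite may exist, but the displayed structure does not hand one over.


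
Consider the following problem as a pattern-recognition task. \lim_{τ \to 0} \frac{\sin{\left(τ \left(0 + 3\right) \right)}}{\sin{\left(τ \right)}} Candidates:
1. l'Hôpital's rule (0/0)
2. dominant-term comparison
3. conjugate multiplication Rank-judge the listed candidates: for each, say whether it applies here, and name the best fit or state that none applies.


Method: l'Hôpital's rule (0/0) — substituting 0 gives 0 over 0; differentiate top and bottom once and re-evaluate. A first-order expansion at the point is an equally standard path; the rule packages it.
- l'Hôpital's rule (0/0): a fit — the right tool for this form.
- dominant-term comparison — this is not a rational comparison of growth rates at infinity.
- conjugate multiplication: multiplying by a conjugate would not remove any indeterminacy here.


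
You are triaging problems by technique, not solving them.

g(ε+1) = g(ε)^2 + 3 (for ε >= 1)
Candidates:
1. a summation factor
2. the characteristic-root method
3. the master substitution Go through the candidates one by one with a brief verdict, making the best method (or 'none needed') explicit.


Best approach: no special technique — no ansatz, no master substitution, no summation factor survives the nonlinearity here.
- a summation factor — the recursion is nonlinear — outside the first-order linear family a summation factor addresses.
- the characteristic-root method — nonlinearity rules out exponential-mode superposition from the start.
- the master substitution — there is no divide-the-index recursive argument.


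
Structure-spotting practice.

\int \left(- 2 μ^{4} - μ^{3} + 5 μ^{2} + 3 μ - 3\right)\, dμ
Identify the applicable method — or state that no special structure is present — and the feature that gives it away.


Diagnosis: no special technique — a term-by-term power-rule job in μ; no substitution or rearrangement earns its keep here.


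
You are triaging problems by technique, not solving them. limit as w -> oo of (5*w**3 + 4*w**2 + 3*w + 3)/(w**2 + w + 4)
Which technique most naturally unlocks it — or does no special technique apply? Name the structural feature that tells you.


Technique: dominant-term comparison — at large w only the top-degree terms survive; compare the leading terms and the limit falls out. l'Hôpital's at-infinity variant applies to the expression viewed as a single quotient; the leading-term comparison is the direct route.


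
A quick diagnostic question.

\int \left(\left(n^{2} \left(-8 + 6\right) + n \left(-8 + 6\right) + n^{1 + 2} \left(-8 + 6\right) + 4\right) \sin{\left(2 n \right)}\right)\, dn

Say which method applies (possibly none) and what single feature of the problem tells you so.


Technique: integration by parts — differentiate (n^{2} \left(-8 + 6\right) + n \left(-8 + 6\right) + n^{1 + 2} \left(-8 + 6\right) + 4), integrate \sin{\left(2 n \right)}: each pass lowers the polynomial degree, so parts terminates.


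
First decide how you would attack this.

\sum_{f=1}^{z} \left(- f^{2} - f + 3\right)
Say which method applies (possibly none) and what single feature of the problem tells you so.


Best approach: no special technique — recognize the absence of structure: constant-multiple powers of f summed plainly, no special method required.


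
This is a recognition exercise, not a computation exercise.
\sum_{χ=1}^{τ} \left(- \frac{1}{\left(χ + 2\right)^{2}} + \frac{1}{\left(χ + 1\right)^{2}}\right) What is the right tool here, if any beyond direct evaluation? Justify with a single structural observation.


Best approach: telescoping — the generic term is a one-step difference of \frac{1}{\left(χ + 1\right)^{2}}, so partial sums shortcut to endpoint evaluation.


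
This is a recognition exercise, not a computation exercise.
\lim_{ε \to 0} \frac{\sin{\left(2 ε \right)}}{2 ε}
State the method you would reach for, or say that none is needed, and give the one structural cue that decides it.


Diagnosis: l'Hôpital's rule (0/0) — the 0/0 form at 0 is the signature situation for l'Hôpital's rule. One could equally expand both pieces locally and compare leading terms; the rule does that in one stroke.


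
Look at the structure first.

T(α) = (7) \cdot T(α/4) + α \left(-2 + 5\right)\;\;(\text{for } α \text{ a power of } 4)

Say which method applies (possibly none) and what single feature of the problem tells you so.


Technique: the master substitution — the argument shrinks by the factor 4, so measure the index on a logarithmic scale and the recursion becomes a shift.


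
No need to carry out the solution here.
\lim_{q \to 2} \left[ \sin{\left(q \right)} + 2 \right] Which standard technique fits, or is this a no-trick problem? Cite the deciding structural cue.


Best approach: no special technique — the function is continuous at 2; evaluation is itself the limit, no machinery required.


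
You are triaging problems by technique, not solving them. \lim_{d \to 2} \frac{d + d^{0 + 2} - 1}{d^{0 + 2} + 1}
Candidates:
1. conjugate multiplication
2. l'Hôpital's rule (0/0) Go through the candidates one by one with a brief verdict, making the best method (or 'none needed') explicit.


Verdict: no special technique — the expression is continuous at 2 — substitute and evaluate; no indeterminate form appears.
- conjugate multiplication: rationalization has no target — no divergent radical difference appears.
- l'Hôpital's rule (0/0): substituting the point gives a finite value outright — there is no indeterminate clash to repair.


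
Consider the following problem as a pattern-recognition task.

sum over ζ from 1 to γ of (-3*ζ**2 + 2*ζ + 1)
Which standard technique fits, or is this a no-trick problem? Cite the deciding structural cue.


Technique: no special technique — this is bookkeeping, not technique: standard formulas for sums of constant-multiple powers of ζ apply termwise.


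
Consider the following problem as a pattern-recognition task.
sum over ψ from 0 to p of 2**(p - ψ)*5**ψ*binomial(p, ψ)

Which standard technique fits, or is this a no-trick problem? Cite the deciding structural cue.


Method: the binomial theorem — binomial coefficients against complementary powers of 5 and 2: recognize the binomial expansion and resum.


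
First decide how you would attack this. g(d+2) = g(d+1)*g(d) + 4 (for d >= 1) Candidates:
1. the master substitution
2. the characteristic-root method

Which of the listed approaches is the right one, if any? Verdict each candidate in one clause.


Verdict: no special technique — the recurrence is nonlinear in the sequence values; study it directly, no linear machinery applies.
- the master substitution: the recursive argument is a shift of the index, not a fixed fraction of it.
- the characteristic-root method — the recursion is nonlinear in the sequence values, so no linear-modes ansatz applies.


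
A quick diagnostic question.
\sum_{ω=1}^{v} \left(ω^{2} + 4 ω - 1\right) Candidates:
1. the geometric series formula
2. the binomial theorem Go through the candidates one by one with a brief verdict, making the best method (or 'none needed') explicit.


Diagnosis: no special technique — the summand is a plain polynomial in ω (expanding first if it arrives factored); standard power-sum formulas evaluate it term by term.
- the geometric series formula: dividing successive terms gives an index-dependent quantity, not a constant.
- the binomial theorem — there is no sum-raised-to-a-power identity hiding in these terms.


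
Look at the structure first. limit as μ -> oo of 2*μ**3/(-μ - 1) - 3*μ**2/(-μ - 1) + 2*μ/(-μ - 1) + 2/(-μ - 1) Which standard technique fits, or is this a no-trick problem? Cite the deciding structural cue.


Diagnosis: dominant-term comparison — divide through by the highest power of μ; every lower-order term dies and the dominant terms decide the limit. Viewed as a single quotient this is an ∞/∞ form — an at-infinity application of l'Hôpital's rule would also resolve it; comparing leading growth reads the answer without differentiating.


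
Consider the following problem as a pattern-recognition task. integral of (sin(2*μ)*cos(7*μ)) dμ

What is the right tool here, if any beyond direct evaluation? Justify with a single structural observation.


Method: a trigonometric identity — mixed-frequency products such as sin(2*μ)*cos(7*μ) are designed for the product-to-sum formula.


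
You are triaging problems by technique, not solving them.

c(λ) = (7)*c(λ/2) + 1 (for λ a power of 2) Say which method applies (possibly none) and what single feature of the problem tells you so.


Verdict: the master substitution — index division is the fingerprint: λ/2 in the recursive call means substitute λ = 2^m.


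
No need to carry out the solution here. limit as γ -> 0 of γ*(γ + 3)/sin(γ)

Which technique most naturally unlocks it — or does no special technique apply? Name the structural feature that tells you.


Method: l'Hôpital's rule (0/0) — numerator and denominator both vanish at 0 — a genuine 0/0 form, which is exactly when l'Hôpital applies. The standard small-argument limits would also carry it; the rule is the systematic route.


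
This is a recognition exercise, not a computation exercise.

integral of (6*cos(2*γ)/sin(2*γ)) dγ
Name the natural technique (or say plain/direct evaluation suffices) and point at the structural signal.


Diagnosis: u-substitution — structure check: outer function, inner expression sin(2*γ), inner derivative as a factor — the classic u = sin(2*γ) pattern.


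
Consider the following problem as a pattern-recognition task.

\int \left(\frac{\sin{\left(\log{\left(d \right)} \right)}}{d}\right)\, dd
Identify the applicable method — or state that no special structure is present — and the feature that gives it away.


Technique: u-substitution — collected, the integrand has one factor that is, up to a constant, the derivative of an inner expression the rest depends on — substitute for that inner expression.


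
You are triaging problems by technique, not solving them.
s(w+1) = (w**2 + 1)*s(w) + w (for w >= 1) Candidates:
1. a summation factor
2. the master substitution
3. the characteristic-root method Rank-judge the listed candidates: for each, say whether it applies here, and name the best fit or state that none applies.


Technique: a summation factor — an index-dependent multiplier w**2 + 1 rules out characteristic roots; a summation factor converts it to a pure difference.
- a summation factor: yes, a natural case for it.
- the master substitution — the recursion steps by a constant offset, so exponential reindexing is pointless.
- the characteristic-root method — the coefficients change with the index, which the root method cannot absorb.


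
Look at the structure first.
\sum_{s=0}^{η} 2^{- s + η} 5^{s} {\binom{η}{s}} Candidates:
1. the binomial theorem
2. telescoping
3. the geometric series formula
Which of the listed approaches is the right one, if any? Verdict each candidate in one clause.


Best approach: the binomial theorem — terms weighting {\binom{η}{s}} against matched powers of 5 and 2 reassemble into (5 + 2)^η by the binomial theorem.
- the binomial theorem: applies; the problem has the shape this method handles.
- telescoping — computed from the summand as displayed, the partial sums build up without the pairwise collapse telescoping exploits.
- the geometric series formula — consecutive terms are not related by a fixed multiplier.


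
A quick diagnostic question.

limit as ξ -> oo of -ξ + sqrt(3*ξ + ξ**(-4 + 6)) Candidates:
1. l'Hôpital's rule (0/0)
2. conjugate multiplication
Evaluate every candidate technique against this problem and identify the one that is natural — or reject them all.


Method: conjugate multiplication — an infinity-minus-infinity difference with a surviving radical — multiply by the conjugate to cancel the divergence.
- l'Hôpital's rule (0/0) — no quotient structure at all: the clash is ∞ minus ∞, which rationalizing converts into a tractable ratio.
- conjugate multiplication — yes, a natural case for it.


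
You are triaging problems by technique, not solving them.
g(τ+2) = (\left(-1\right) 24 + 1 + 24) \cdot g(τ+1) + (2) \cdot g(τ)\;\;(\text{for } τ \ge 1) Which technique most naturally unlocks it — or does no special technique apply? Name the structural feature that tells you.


Technique: the characteristic-root method — shift-invariance with fixed coefficients calls for exponential trials; the characteristic polynomial finds every r^τ.


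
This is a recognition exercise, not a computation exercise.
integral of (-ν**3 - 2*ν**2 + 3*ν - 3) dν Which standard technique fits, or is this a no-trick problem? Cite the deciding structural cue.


Verdict: no special technique — scan for structure and find none: constant multiples of powers of ν, integrate directly.


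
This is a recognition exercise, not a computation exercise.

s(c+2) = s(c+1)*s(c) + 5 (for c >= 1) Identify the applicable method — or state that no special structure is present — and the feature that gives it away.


Verdict: no special technique — this one you iterate or analyze qualitatively: the nonlinearity defeats linear solution methods.


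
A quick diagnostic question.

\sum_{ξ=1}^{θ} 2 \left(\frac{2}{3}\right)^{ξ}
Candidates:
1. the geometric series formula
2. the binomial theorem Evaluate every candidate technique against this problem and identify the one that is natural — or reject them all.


Technique: the geometric series formula — consecutive terms stand in a fixed index-free ratio — the geometric sum formula closes it.
- the geometric series formula — yes — fits the structure here.
- the binomial theorem: the terms do not reassemble into a binomial power.


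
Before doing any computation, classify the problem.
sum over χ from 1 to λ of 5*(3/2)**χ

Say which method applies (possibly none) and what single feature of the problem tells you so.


Best approach: the geometric series formula — consecutive terms stand in a fixed index-free ratio — the geometric sum formula closes it.


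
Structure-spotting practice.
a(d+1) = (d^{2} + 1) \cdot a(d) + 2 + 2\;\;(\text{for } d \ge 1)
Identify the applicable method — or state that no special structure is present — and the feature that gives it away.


Diagnosis: a summation factor — because the multiplier d^{2} + 1 is index-dependent, divide through by its running product and sum the resulting differences.


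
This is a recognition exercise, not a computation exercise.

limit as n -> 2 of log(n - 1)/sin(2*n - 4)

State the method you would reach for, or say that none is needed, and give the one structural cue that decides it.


Method: l'Hôpital's rule (0/0) — substituting 2 gives 0 over 0; differentiate top and bottom once and re-evaluate. A local series expansion at the point resolves it as well; the rule is the packaged version of that step.


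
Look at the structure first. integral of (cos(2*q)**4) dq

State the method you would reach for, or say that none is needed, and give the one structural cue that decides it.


Diagnosis: a trigonometric identity — reduce cos(2*q)**4 with the power-reduction formula and the integral becomes first-degree trigonometry.


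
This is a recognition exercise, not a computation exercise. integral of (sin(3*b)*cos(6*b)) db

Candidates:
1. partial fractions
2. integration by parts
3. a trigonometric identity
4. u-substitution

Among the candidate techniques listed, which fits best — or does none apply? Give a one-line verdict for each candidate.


Verdict: a trigonometric identity — sin(3*b)*cos(6*b) is a beat pattern — rewrite the product as a sum of single-frequency waves before integrating.
- partial fractions — there is no rational-function structure to decompose.
- integration by parts — not the natural route: no polynomial-kernel product appears — a recursive parts reduction of the trigonometric product exists, but the identity rewrite is direct.
- a trigonometric identity — a fit — the right tool for this form.
- u-substitution — no subexpression of the integrand serves as a whole-integral substitution inner — individual terms may offer their own, but none carries its derivative as a factor of the full integrand; a working change of variable would have to be constructed from outside the expression.


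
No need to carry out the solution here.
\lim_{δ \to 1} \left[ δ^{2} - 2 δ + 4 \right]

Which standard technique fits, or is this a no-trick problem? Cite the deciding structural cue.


Best approach: no special technique — the function is continuous at 1; evaluation is itself the limit, no machinery required.


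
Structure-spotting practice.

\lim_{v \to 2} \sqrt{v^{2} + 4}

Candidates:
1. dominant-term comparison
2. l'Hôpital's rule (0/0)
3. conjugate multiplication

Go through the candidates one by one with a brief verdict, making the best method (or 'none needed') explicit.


Verdict: no special technique — the expression is continuous at the evaluation point — substitute directly; no indeterminate form appears.
- dominant-term comparison — no dominant-degree comparison decides it.
- l'Hôpital's rule (0/0) — evaluation at the point is determinate, so the rule has nothing to repair.
- conjugate multiplication: rationalization has no target — no divergent radical difference appears.


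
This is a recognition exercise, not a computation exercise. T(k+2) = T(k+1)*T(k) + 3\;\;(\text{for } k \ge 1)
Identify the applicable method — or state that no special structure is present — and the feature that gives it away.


Diagnosis: no special technique — the recurrence is nonlinear in the sequence values; study it directly, no linear machinery applies.


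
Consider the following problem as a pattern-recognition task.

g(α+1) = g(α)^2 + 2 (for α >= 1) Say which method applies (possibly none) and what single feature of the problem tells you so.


Diagnosis: no special technique — the unknown enters the rule nonlinearly, not as a weighted sum — no linear method is even well-posed.


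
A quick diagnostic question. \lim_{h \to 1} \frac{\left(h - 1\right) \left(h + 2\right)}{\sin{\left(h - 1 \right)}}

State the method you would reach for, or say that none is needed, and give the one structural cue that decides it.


Diagnosis: l'Hôpital's rule (0/0) — plug in 1: top and bottom both hit zero, so differentiate each and retry. Expanding numerator and denominator to first order gives the same value — the rule automates exactly that.


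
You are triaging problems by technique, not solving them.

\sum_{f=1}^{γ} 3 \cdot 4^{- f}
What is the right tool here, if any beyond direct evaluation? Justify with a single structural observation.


Technique: the geometric series formula — consecutive terms stand in a fixed index-free ratio — the geometric sum formula closes it.


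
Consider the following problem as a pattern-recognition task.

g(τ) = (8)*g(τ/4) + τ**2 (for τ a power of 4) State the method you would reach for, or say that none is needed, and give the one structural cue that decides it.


Method: the master substitution — recursion at τ/4 is multiplicative in the index; logarithmic reindexing via τ = 4^m linearizes it.


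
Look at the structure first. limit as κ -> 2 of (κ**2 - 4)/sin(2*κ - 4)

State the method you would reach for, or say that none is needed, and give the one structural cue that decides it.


Verdict: l'Hôpital's rule (0/0) — numerator and denominator both vanish at 2 — a genuine 0/0 form, which is exactly when l'Hôpital applies. Expanding numerator and denominator to first order gives the same value — the rule automates exactly that.


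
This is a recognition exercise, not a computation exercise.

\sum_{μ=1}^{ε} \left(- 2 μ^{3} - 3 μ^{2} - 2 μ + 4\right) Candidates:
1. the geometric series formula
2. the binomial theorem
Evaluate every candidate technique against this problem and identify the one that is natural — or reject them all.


Verdict: no special technique — every summand is a constant multiple of a power of μ — apply the standard power-sum identities one degree at a time.
- the geometric series formula: the term-to-term ratio drifts with the index — the one thing the geometric formula cannot absorb.
- the binomial theorem: there is no sum-raised-to-a-power identity hiding in these terms.


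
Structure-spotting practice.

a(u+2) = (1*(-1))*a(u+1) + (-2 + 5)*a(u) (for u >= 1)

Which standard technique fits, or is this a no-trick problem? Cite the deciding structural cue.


Verdict: the characteristic-root method — constant coefficients and linearity mean the ansatz r^u reduces it to solving the characteristic polynomial.


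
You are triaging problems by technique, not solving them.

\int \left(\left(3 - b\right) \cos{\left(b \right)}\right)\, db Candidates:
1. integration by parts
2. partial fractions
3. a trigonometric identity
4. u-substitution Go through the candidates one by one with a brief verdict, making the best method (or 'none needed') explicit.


Verdict: integration by parts — the integrand splits as 3 - b times \cos{\left(b \right)} — repeatedly differentiating the polynomial part kills it, which is the parts ladder.
- integration by parts — a fit — the right tool for this form.
- partial fractions: the expression is not a ratio of polynomials that decomposes further.
- a trigonometric identity: no even trigonometric power and no product of distinct frequencies to rewrite.
- u-substitution: no subexpression of the integrand pairs with its own derivative as a factor — individual terms may offer their own substitutions, but any change of variable covering the whole integral would have to be constructed from outside the expression.


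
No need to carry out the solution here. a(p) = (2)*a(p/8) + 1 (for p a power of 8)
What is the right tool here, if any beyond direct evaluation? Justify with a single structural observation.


Best approach: the master substitution — the argument shrinks by the factor 8, so measure the index on a logarithmic scale and the recursion becomes a shift.


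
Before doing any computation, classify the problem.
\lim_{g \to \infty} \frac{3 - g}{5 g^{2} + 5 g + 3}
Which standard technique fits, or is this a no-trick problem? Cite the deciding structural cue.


Verdict: dominant-term comparison — divide by the highest power of g present: lower-order terms vanish and the dominant ratio remains. l'Hôpital's at-infinity variant applies to the expression viewed as a single quotient; the leading-term comparison is the direct route.


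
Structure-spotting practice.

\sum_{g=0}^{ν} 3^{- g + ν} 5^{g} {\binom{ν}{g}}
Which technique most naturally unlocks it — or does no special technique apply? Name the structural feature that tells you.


Verdict: the binomial theorem — the summand is term g of a binomial expansion in 5 and 3; the whole sum is a single power.


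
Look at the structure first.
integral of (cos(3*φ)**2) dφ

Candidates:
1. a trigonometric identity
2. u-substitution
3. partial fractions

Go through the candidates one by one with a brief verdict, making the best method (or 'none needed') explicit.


Technique: a trigonometric identity — an even power like cos(3*φ)**2 flattens under the half-angle identity into first-degree cosines you can integrate directly.
- a trigonometric identity: applies; the problem has the shape this method handles.
- u-substitution — no subexpression of the integrand pairs with its own derivative as a factor — individual terms may offer their own substitutions, but any change of variable covering the whole integral would have to be constructed from outside the expression.
- partial fractions — there is no rational-function structure to decompose.


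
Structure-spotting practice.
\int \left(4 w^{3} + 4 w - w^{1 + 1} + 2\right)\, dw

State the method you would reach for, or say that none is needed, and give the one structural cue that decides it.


Verdict: no special technique — scan for structure and find none: constant multiples of powers of w, integrate directly.


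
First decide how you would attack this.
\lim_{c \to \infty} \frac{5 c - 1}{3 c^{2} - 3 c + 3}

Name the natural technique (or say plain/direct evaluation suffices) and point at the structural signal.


Best approach: dominant-term comparison — divide by the highest power of c present: lower-order terms vanish and the dominant ratio remains. Viewed as a single quotient this is an ∞/∞ form — an at-infinity application of l'Hôpital's rule would also resolve it; comparing leading growth reads the answer without differentiating.


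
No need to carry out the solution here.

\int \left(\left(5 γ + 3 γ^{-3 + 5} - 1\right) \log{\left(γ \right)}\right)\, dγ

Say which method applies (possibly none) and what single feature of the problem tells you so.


Technique: integration by parts — take \log{\left(γ \right)} as the piece to differentiate: what remains is a power-rule integral in disguise.


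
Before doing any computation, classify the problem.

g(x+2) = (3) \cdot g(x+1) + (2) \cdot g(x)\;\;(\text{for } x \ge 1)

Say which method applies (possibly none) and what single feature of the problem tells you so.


Method: the characteristic-root method — this is the constant-coefficient homogeneous case — the whole solution in x reduces to a polynomial's roots.


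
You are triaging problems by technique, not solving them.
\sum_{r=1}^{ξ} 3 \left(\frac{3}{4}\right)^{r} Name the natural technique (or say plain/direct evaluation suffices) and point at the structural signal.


Method: the geometric series formula — term-over-term division gives \frac{3}{4} every time — index-free ratio, geometric sum formula applies.


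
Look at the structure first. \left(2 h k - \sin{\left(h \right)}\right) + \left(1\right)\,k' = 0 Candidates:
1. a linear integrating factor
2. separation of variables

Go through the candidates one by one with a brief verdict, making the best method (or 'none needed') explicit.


Verdict: a linear integrating factor — k appears only to the first power with coefficient 2 h — the classic integrating-factor setup.
- a linear integrating factor: yes, a natural case for it.
- separation of variables — the two dependences are entangled, not a clean product of one-variable pieces.


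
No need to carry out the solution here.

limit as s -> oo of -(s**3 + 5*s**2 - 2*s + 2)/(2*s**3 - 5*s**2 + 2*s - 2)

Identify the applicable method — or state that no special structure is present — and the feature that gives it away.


Technique: dominant-term comparison — divide by the highest power of s present: lower-order terms vanish and the dominant ratio remains. Differentiating the expression as a single quotient would eventually settle it as well; matching dominant growth settles it immediately.


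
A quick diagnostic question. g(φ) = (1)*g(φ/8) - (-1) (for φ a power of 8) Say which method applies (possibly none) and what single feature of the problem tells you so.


Method: the master substitution — index division is the fingerprint: φ/8 in the recursive call means substitute φ = 8^m.


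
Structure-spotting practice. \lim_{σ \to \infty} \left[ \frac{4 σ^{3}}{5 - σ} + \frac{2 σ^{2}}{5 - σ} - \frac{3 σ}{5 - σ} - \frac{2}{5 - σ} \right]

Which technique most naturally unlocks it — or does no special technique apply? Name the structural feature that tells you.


Diagnosis: dominant-term comparison — at large σ only the top-degree terms survive; compare the leading terms and the limit falls out. Viewed as a single quotient this is an ∞/∞ form — an at-infinity application of l'Hôpital's rule would also resolve it; comparing leading growth reads the answer without differentiating.


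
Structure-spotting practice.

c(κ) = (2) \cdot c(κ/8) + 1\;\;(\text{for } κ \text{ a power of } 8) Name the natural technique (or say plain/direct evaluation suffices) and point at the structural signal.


Diagnosis: the master substitution — treat m = log base 8 of κ as the new clock: one recursion step advances m by one while κ scales by 8.


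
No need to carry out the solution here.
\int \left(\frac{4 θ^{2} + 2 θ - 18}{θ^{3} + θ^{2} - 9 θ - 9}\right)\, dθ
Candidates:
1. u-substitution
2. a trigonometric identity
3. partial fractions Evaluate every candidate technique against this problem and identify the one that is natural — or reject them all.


Technique: partial fractions — a proper rational integrand whose denominator splits into simpler factors — decompose into partial fractions first.
- u-substitution: no subexpression of the integrand serves as a whole-integral substitution inner — individual terms may offer their own, but none carries its derivative as a factor of the full integrand; a working change of variable would have to be constructed from outside the expression.
- a trigonometric identity: no sine or cosine appears, so there is nothing for a trigonometric identity to act on.
- partial fractions: applies; the problem has the shape this method handles.


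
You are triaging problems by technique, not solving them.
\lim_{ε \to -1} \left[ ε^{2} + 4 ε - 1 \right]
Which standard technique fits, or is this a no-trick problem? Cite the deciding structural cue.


Verdict: no special technique — the expression is continuous at the evaluation point — substitute directly; no indeterminate form appears.


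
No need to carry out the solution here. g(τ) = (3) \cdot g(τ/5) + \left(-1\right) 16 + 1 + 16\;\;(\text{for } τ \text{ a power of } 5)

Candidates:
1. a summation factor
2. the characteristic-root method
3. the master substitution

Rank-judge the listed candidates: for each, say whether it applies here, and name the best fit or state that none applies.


Technique: the master substitution — the argument contracts 5-fold per step: reindex τ exponentially and solve the linear recurrence in the new index.
- a summation factor: a divided-index call is outside the fixed-shift first-order family a summation factor normalizes.
- the characteristic-root method: a divided-index call is not the fixed-shift linear shape that characteristic roots solve.
- the master substitution — yes — fits the structure here.


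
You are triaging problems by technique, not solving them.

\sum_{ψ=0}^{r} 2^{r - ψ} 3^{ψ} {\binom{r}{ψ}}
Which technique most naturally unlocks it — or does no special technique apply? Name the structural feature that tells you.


Diagnosis: the binomial theorem — the summand is term ψ of a binomial expansion in 3 and 2; the whole sum is a single power.


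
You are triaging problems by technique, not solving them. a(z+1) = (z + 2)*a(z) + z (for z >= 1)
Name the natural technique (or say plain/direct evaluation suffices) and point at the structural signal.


Diagnosis: a summation factor — one step of memory with a weight z + 2 that changes as the index grows — the summation-factor construction is built for this.


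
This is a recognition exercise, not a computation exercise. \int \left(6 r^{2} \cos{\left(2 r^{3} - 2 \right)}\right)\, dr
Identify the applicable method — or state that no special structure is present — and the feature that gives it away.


Diagnosis: u-substitution — a chain-rule shadow: 6 r^{2} alongside a function of 2 r^{3} - 2 means u = 2 r^{3} - 2 unwinds the composition in one step.


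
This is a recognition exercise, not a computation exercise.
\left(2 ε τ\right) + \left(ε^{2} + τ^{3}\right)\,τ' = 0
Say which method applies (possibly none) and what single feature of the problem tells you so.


Best approach: the exact-equation method — this form is already the differential of something: the matching mixed partials of 2 ε τ and ε^{2} + τ^{3} prove it.


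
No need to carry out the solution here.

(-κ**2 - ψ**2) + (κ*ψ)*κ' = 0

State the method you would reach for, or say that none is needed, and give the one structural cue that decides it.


Diagnosis: the homogeneous substitution — solved for the derivative, the right side is unchanged under scaling ψ and κ together — it depends only on the ratio κ/ψ, so substitute a single ratio variable. A Bernoulli rewrite works here as the equation stands — the homogeneous substitution is the more immediate reading.


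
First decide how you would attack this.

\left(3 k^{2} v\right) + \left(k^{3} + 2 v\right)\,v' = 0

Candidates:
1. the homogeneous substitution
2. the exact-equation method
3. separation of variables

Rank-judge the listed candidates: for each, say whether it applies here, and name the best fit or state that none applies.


Method: the exact-equation method — equality of cross partials is the green light — assemble the potential function term by term.
- the homogeneous substitution — the slope does not depend on the ratio of the variables alone.
- the exact-equation method — applies; the problem has the shape this method handles.
- separation of variables: no division isolates the independent variable from the unknown.


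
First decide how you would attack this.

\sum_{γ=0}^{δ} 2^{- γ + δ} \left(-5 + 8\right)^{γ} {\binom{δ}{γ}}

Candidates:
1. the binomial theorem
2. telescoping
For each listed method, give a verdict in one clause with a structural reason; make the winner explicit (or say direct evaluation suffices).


Method: the binomial theorem — the binomial coefficients weight matched powers of (-5 + 8) and 2, which is exactly the expansion of a binomial power.
- the binomial theorem — yes, a natural case for it.
- telescoping — neither a shifted-difference shape nor integer-spaced poles are present.


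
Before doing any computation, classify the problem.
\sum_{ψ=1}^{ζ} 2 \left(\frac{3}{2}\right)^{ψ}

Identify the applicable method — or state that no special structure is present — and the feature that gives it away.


Diagnosis: the geometric series formula — consecutive terms stand in a fixed index-free ratio — the geometric sum formula closes it.


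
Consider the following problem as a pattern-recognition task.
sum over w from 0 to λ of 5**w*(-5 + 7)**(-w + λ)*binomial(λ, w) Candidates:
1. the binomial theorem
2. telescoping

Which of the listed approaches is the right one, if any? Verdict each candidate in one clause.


Diagnosis: the binomial theorem — the binomial coefficients weight matched powers of 5 and (-5 + 7), which is exactly the expansion of a binomial power.
- the binomial theorem: applies; the problem has the shape this method handles.
- telescoping: computed from the summand as displayed, the partial sums build up without the pairwise collapse telescoping exploits.


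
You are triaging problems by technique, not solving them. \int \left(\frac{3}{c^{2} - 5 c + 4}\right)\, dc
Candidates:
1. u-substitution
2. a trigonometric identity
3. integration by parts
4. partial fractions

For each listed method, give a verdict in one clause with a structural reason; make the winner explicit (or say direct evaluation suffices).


Method: partial fractions — the integrand is a proper rational function and its denominator c^{2} - 5 c + 4 factors into distinct pieces, so it splits into simple fractions.
- u-substitution: no subexpression of the integrand pairs with its own derivative as a factor — individual terms may offer their own substitutions, but any change of variable covering the whole integral would have to be constructed from outside the expression.
- a trigonometric identity — there is no trigonometric structure at all — the integrand carries no sine or cosine to rewrite.
- integration by parts: no split into a nonconstant polynomial times one of the standard kernels — exp, sine, or cosine of a linear argument, or a logarithm — applies here.
- partial fractions: applicable, and directly so.


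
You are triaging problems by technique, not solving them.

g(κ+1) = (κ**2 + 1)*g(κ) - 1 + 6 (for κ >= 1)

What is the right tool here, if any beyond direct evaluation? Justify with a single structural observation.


Method: a summation factor — an index-dependent multiplier κ**2 + 1 rules out characteristic roots; a summation factor converts it to a pure difference.


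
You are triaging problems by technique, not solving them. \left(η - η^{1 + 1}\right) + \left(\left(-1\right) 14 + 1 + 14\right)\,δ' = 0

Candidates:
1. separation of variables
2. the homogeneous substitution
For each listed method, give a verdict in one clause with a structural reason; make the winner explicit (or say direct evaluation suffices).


Best approach: no special technique — with δ absent the equation is not coupled at all: direct integration in η.
- separation of variables — separation is only trivially available — with the unknown absent from the slope this is a direct integration, not a separation problem.
- the homogeneous substitution: rescaling both variables together changes the slope, so no ratio substitution collapses it.


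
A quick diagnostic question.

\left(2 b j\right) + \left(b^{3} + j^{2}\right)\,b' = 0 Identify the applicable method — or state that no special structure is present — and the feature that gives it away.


Verdict: the exact-equation method — the cross partial derivatives of 2 b j and b^{3} + j^{2} agree, so the left side is the total differential of one potential in j and b.


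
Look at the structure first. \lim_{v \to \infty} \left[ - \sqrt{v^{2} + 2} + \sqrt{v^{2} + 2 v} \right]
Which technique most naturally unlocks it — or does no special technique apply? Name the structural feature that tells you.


Best approach: conjugate multiplication — turning the difference into a conjugate-rationalized ratio makes the limit readable.


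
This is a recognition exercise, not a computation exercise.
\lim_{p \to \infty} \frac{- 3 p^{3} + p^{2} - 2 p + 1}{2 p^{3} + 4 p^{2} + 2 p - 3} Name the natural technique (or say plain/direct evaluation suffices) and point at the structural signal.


Technique: dominant-term comparison — divide by the highest power of p present: lower-order terms vanish and the dominant ratio remains. l'Hôpital's at-infinity variant applies to the expression viewed as a single quotient; the leading-term comparison is the direct route.


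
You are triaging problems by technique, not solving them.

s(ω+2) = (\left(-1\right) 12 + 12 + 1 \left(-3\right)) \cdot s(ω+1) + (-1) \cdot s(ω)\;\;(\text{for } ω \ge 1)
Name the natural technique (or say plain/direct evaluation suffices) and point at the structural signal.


Method: the characteristic-root method — no index-dependence in the weights and nothing inhomogeneous: classic characteristic-equation setup.


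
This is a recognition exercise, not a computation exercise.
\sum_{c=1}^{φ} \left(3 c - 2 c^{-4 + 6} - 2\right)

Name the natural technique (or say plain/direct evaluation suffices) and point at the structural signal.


Method: no special technique — recognize the absence of structure: constant-multiple powers of c summed plainly, no special method required.
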